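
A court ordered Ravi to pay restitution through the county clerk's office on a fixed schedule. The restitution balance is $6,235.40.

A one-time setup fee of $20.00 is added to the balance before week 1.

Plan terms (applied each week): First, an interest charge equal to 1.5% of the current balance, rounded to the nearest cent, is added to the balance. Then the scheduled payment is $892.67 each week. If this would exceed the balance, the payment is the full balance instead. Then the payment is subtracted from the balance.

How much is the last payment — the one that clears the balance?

Week 1: $6,255.40 +$93.83 interest = $6,349.23; pay $892.67 → $5,456.56
Week 2: $5,456.56 +$81.85 interest = $5,538.41; pay $892.67 → $4,645.74
Week 3: $4,645.74 +$69.69 interest = $4,715.43; pay $892.67 → $3,822.76
Week 4: $3,822.76 +$57.34 interest = $3,880.10; pay $892.67 → $2,987.43
Week 5: $2,987.43 +$44.81 interest = $3,032.24; pay $892.67 → $2,139.57
Week 6: $2,139.57 +$32.09 interest = $2,171.66; pay $892.67 → $1,278.99
Week 7: $1,278.99 +$19.18 interest = $1,298.17; pay $892.67 → $405.50
Week 8: $405.50 +$6.08 interest = $411.58; pay $411.58 → $0.00

$411.58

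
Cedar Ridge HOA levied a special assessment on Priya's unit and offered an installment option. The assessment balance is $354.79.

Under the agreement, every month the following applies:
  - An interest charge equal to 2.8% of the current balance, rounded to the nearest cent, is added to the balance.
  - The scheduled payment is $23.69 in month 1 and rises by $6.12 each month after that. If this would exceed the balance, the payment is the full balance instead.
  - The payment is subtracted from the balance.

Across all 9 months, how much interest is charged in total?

Month 1: opening $354.79; interest $9.93 → $364.72; payment $23.69; balance $341.03
Month 2: opening $341.03; interest $9.55 → $350.58; payment $29.81; balance $320.77
Month 3: opening $320.77; interest $8.98 → $329.75; payment $35.93; balance $293.82
Month 4: opening $293.82; interest $8.23 → $302.05; payment $42.05; balance $260.00
Month 5: opening $260.00; interest $7.28 → $267.28; payment $48.17; balance $219.11
Month 6: opening $219.11; interest $6.14 → $225.25; payment $54.29; balance $170.96
Month 7: opening $170.96; interest $4.79 → $175.75; payment $60.41; balance $115.34
Month 8: opening $115.34; interest $3.23 → $118.57; payment $66.53; balance $52.04
Month 9: opening $52.04; interest $1.46 → $53.50; payment $53.50; balance $0.00
Total interest: $9.93 + $9.55 + $8.98 + $8.23 + $7.28 + $6.14 + $4.79 + $3.23 + $1.46 = $59.59

$59.59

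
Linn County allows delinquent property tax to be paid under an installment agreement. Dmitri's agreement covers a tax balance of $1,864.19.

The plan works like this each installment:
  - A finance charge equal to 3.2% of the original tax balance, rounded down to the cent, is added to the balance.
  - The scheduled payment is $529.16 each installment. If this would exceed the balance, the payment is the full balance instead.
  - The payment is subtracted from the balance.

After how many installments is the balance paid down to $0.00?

Installment 1: opening $1,864.19; interest $59.65 → $1,923.84; payment $529.16; balance $1,394.68
Installment 2: opening $1,394.68; interest $59.65 → $1,454.33; payment $529.16; balance $925.17
Installment 3: opening $925.17; interest $59.65 → $984.82; payment $529.16; balance $455.66
Installment 4: opening $455.66; interest $59.65 → $515.31; payment $515.31; balance $0.00
Balance reaches $0.00 in installment 4.

4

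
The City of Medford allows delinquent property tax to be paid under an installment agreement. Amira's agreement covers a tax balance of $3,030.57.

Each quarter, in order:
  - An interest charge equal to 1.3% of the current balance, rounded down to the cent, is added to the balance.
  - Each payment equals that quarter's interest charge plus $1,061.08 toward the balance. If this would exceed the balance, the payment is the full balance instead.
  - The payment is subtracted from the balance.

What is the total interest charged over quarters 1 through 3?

$76.79

Quarter 1: opening $3,030.57; interest $39.39 → $3,069.96; payment $1,100.47; balance $1,969.49
Quarter 2: opening $1,969.49; interest $25.60 → $1,995.09; payment $1,086.68; balance $908.41
Quarter 3: opening $908.41; interest $11.80 → $920.21; payment $920.21; balance $0.00
Total interest: $39.39 + $25.60 + $11.80 = $76.79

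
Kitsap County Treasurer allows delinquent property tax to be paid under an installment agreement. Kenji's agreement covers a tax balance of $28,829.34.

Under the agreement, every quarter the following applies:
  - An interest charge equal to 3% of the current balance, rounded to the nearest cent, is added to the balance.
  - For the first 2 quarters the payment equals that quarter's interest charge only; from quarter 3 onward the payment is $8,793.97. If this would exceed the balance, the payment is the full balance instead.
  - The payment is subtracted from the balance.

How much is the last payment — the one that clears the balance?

Quarter 1: opening $28,829.34; interest $864.88 → $29,694.22; payment $864.88; balance $28,829.34
Quarter 2: opening $28,829.34; interest $864.88 → $29,694.22; payment $864.88; balance $28,829.34
Quarter 3: opening $28,829.34; interest $864.88 → $29,694.22; payment $8,793.97; balance $20,900.25
Quarter 4: opening $20,900.25; interest $627.01 → $21,527.26; payment $8,793.97; balance $12,733.29
Quarter 5: opening $12,733.29; interest $382.00 → $13,115.29; payment $8,793.97; balance $4,321.32
Quarter 6: opening $4,321.32; interest $129.64 → $4,450.96; payment $4,450.96; balance $0.00

$4,450.96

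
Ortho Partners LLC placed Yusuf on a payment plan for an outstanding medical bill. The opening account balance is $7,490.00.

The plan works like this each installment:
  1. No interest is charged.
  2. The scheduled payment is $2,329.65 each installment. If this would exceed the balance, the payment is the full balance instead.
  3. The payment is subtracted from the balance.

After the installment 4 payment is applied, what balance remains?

Installment 1: $7,490.00 − $2,329.65 → $5,160.35
Installment 2: $5,160.35 − $2,329.65 → $2,830.70
Installment 3: $2,830.70 − $2,329.65 → $501.05
Installment 4: $501.05 − $501.05 → $0.00

$0.00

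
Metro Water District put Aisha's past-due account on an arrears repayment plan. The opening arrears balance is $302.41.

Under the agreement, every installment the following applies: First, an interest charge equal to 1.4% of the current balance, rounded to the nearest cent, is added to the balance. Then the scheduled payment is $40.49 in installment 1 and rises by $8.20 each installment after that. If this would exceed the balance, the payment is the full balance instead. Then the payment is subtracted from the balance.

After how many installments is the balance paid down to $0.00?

Installment 1: $302.41 +$4.23 interest = $306.64; pay $40.49 → $266.15
Installment 2: $266.15 +$3.73 interest = $269.88; pay $48.69 → $221.19
Installment 3: $221.19 +$3.10 interest = $224.29; pay $56.89 → $167.40
Installment 4: $167.40 +$2.34 interest = $169.74; pay $65.09 → $104.65
Installment 5: $104.65 +$1.47 interest = $106.12; pay $73.29 → $32.83
Installment 6: $32.83 +$0.46 interest = $33.29; pay $33.29 → $0.00
Balance reaches $0.00 in installment 6.

6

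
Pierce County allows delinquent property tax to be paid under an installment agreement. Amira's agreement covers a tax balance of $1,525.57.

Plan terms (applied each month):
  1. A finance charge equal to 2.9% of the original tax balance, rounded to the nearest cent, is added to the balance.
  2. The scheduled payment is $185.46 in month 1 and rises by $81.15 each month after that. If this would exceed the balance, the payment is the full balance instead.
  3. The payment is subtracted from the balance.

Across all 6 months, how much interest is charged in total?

$265.44

Month 1: $1,525.57 +$44.24 interest = $1,569.81; pay $185.46 → $1,384.35
Month 2: $1,384.35 +$44.24 interest = $1,428.59; pay $266.61 → $1,161.98
Month 3: $1,161.98 +$44.24 interest = $1,206.22; pay $347.76 → $858.46
Month 4: $858.46 +$44.24 interest = $902.70; pay $428.91 → $473.79
Month 5: $473.79 +$44.24 interest = $518.03; pay $510.06 → $7.97
Month 6: $7.97 +$44.24 interest = $52.21; pay $52.21 → $0.00
Total interest: $44.24 + $44.24 + $44.24 + $44.24 + $44.24 + $44.24 = $265.44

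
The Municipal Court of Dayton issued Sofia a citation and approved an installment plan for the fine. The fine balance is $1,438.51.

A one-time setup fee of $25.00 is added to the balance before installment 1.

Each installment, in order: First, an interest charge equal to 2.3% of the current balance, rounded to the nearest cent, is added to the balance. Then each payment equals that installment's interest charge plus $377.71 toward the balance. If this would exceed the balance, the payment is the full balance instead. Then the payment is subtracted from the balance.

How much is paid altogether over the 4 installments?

$1,546.03

# | Opening | Interest | Payment | End bal
1 | $1,463.51 | $33.66 | $411.37 | $1,085.80
2 | $1,085.80 | $24.97 | $402.68 | $708.09
3 | $708.09 | $16.29 | $394.00 | $330.38
4 | $330.38 | $7.60 | $337.98 | $0.00
Total paid: $1,546.03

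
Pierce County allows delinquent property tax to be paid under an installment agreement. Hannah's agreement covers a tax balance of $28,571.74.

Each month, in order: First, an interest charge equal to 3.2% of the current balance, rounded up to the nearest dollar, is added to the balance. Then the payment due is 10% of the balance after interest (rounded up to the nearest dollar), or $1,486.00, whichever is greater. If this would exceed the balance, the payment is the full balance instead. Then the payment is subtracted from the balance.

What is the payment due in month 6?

# | Opening | Interest | Payment | End bal
1 | $28,571.74 | $915.00 | $2,949.00 | $26,537.74
2 | $26,537.74 | $850.00 | $2,739.00 | $24,648.74
3 | $24,648.74 | $789.00 | $2,544.00 | $22,893.74
4 | $22,893.74 | $733.00 | $2,363.00 | $21,263.74
5 | $21,263.74 | $681.00 | $2,195.00 | $19,749.74
6 | $19,749.74 | $632.00 | $2,039.00 | $18,342.74

$2,039.00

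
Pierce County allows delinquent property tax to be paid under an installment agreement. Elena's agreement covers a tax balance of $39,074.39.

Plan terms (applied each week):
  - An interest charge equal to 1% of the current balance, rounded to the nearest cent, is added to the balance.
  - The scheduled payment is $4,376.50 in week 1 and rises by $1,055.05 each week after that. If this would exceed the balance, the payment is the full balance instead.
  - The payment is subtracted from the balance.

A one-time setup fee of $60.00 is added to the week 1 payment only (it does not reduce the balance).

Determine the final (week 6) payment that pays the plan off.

Week 1: opening $39,074.39; interest $390.74 → $39,465.13; payment $4,376.50 (+ $60.00 fee); balance $35,088.63
Week 2: opening $35,088.63; interest $350.89 → $35,439.52; payment $5,431.55; balance $30,007.97
Week 3: opening $30,007.97; interest $300.08 → $30,308.05; payment $6,486.60; balance $23,821.45
Week 4: opening $23,821.45; interest $238.21 → $24,059.66; payment $7,541.65; balance $16,518.01
Week 5: opening $16,518.01; interest $165.18 → $16,683.19; payment $8,596.70; balance $8,086.49
Week 6: opening $8,086.49; interest $80.86 → $8,167.35; payment $8,167.35; balance $0.00

$8,167.35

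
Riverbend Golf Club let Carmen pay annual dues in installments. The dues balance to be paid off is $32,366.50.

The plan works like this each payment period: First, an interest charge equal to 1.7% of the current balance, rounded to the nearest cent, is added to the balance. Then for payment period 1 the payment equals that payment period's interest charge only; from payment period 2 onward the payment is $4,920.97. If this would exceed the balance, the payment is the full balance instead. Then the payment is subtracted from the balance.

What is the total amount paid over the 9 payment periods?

$35,165.84

Payment period 1: $32,366.50 +$550.23 interest = $32,916.73; pay $550.23 → $32,366.50
Payment period 2: $32,366.50 +$550.23 interest = $32,916.73; pay $4,920.97 → $27,995.76
Payment period 3: $27,995.76 +$475.93 interest = $28,471.69; pay $4,920.97 → $23,550.72
Payment period 4: $23,550.72 +$400.36 interest = $23,951.08; pay $4,920.97 → $19,030.11
Payment period 5: $19,030.11 +$323.51 interest = $19,353.62; pay $4,920.97 → $14,432.65
Payment period 6: $14,432.65 +$245.36 interest = $14,678.01; pay $4,920.97 → $9,757.04
Payment period 7: $9,757.04 +$165.87 interest = $9,922.91; pay $4,920.97 → $5,001.94
Payment period 8: $5,001.94 +$85.03 interest = $5,086.97; pay $4,920.97 → $166.00
Payment period 9: $166.00 +$2.82 interest = $168.82; pay $168.82 → $0.00
Total paid: $35,165.84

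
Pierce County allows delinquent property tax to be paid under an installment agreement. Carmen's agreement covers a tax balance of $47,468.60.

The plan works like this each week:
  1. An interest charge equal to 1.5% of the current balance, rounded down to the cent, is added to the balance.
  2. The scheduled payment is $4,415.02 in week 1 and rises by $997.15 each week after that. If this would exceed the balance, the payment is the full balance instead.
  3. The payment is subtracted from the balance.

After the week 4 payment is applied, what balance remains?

Week 1: opening $47,468.60; interest $712.02 → $48,180.62; payment $4,415.02; balance $43,765.60
Week 2: opening $43,765.60; interest $656.48 → $44,422.08; payment $5,412.17; balance $39,009.91
Week 3: opening $39,009.91; interest $585.14 → $39,595.05; payment $6,409.32; balance $33,185.73
Week 4: opening $33,185.73; interest $497.78 → $33,683.51; payment $7,406.47; balance $26,277.04

$26,277.04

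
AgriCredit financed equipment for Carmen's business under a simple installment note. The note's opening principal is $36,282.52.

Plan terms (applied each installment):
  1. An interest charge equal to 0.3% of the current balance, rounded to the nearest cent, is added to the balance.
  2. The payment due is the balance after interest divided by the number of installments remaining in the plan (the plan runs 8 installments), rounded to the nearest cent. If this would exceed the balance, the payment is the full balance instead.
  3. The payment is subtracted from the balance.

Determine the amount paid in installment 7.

Installment 1: $36,282.52 +$108.85 interest = $36,391.37; pay $4,548.92 → $31,842.45
Installment 2: $31,842.45 +$95.53 interest = $31,937.98; pay $4,562.57 → $27,375.41
Installment 3: $27,375.41 +$82.13 interest = $27,457.54; pay $4,576.26 → $22,881.28
Installment 4: $22,881.28 +$68.64 interest = $22,949.92; pay $4,589.98 → $18,359.94
Installment 5: $18,359.94 +$55.08 interest = $18,415.02; pay $4,603.76 → $13,811.26
Installment 6: $13,811.26 +$41.43 interest = $13,852.69; pay $4,617.56 → $9,235.13
Installment 7: $9,235.13 +$27.71 interest = $9,262.84; pay $4,631.42 → $4,631.42

$4,631.42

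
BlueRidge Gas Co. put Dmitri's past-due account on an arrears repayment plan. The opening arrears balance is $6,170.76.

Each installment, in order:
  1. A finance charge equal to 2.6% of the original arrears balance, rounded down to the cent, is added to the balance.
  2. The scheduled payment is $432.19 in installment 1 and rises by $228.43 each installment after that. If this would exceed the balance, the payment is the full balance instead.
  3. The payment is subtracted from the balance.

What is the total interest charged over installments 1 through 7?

Installment 1: $6,170.76 +$160.43 interest = $6,331.19; pay $432.19 → $5,899.00
Installment 2: $5,899.00 +$160.43 interest = $6,059.43; pay $660.62 → $5,398.81
Installment 3: $5,398.81 +$160.43 interest = $5,559.24; pay $889.05 → $4,670.19
Installment 4: $4,670.19 +$160.43 interest = $4,830.62; pay $1,117.48 → $3,713.14
Installment 5: $3,713.14 +$160.43 interest = $3,873.57; pay $1,345.91 → $2,527.66
Installment 6: $2,527.66 +$160.43 interest = $2,688.09; pay $1,574.34 → $1,113.75
Installment 7: $1,113.75 +$160.43 interest = $1,274.18; pay $1,274.18 → $0.00
Total interest: $160.43 + $160.43 + $160.43 + $160.43 + $160.43 + $160.43 + $160.43 = $1,123.01

$1,123.01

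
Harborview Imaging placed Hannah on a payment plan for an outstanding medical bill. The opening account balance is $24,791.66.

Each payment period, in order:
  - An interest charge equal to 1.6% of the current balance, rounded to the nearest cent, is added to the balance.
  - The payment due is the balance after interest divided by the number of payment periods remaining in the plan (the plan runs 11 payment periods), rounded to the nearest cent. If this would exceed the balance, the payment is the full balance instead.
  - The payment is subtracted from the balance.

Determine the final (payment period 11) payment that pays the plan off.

Payment period 1: opening $24,791.66; interest $396.67 → $25,188.33; payment $2,289.85; balance $22,898.48
Payment period 2: opening $22,898.48; interest $366.38 → $23,264.86; payment $2,326.49; balance $20,938.37
Payment period 3: opening $20,938.37; interest $335.01 → $21,273.38; payment $2,363.71; balance $18,909.67
Payment period 4: opening $18,909.67; interest $302.55 → $19,212.22; payment $2,401.53; balance $16,810.69
Payment period 5: opening $16,810.69; interest $268.97 → $17,079.66; payment $2,439.95; balance $14,639.71
Payment period 6: opening $14,639.71; interest $234.24 → $14,873.95; payment $2,478.99; balance $12,394.96
Payment period 7: opening $12,394.96; interest $198.32 → $12,593.28; payment $2,518.66; balance $10,074.62
Payment period 8: opening $10,074.62; interest $161.19 → $10,235.81; payment $2,558.95; balance $7,676.86
Payment period 9: opening $7,676.86; interest $122.83 → $7,799.69; payment $2,599.90; balance $5,199.79
Payment period 10: opening $5,199.79; interest $83.20 → $5,282.99; payment $2,641.50; balance $2,641.49
Payment period 11: opening $2,641.49; interest $42.26 → $2,683.75; payment $2,683.75; balance $0.00

$2,683.75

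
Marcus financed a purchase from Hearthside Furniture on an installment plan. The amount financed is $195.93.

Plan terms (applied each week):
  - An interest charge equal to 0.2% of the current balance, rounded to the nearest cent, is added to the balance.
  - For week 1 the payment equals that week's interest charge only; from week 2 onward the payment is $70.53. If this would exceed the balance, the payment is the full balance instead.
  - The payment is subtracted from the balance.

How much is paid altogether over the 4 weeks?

# | Opening | Interest | Payment | End bal
1 | $195.93 | $0.39 | $0.39 | $195.93
2 | $195.93 | $0.39 | $70.53 | $125.79
3 | $125.79 | $0.25 | $70.53 | $55.51
4 | $55.51 | $0.11 | $55.62 | $0.00
Total paid: $197.07

$197.07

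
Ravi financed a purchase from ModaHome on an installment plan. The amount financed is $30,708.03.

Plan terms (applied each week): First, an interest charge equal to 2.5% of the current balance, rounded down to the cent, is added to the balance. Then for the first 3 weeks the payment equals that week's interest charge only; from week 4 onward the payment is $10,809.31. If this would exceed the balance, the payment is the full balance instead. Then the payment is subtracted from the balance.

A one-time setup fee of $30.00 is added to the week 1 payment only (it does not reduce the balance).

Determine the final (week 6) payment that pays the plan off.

$10,633.11

Week 1: opening $30,708.03; interest $767.70 → $31,475.73; payment $767.70 (+ $30.00 fee); balance $30,708.03
Week 2: opening $30,708.03; interest $767.70 → $31,475.73; payment $767.70; balance $30,708.03
Week 3: opening $30,708.03; interest $767.70 → $31,475.73; payment $767.70; balance $30,708.03
Week 4: opening $30,708.03; interest $767.70 → $31,475.73; payment $10,809.31; balance $20,666.42
Week 5: opening $20,666.42; interest $516.66 → $21,183.08; payment $10,809.31; balance $10,373.77
Week 6: opening $10,373.77; interest $259.34 → $10,633.11; payment $10,633.11; balance $0.00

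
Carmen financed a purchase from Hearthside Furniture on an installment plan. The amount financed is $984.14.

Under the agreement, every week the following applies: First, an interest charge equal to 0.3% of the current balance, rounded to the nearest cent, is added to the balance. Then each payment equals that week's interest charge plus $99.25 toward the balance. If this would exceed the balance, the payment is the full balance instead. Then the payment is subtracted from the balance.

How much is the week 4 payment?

Week 1: opening $984.14; interest $2.95 → $987.09; payment $102.20; balance $884.89
Week 2: opening $884.89; interest $2.65 → $887.54; payment $101.90; balance $785.64
Week 3: opening $785.64; interest $2.36 → $788.00; payment $101.61; balance $686.39
Week 4: opening $686.39; interest $2.06 → $688.45; payment $101.31; balance $587.14

$101.31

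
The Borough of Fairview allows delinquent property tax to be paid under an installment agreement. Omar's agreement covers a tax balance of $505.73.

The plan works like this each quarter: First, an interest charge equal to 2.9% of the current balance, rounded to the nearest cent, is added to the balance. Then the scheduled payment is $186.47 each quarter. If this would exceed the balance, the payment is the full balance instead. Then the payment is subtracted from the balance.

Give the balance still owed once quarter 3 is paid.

$0.00

Quarter 1: $505.73 +$14.67 interest = $520.40; pay $186.47 → $333.93
Quarter 2: $333.93 +$9.68 interest = $343.61; pay $186.47 → $157.14
Quarter 3: $157.14 +$4.56 interest = $161.70; pay $161.70 → $0.00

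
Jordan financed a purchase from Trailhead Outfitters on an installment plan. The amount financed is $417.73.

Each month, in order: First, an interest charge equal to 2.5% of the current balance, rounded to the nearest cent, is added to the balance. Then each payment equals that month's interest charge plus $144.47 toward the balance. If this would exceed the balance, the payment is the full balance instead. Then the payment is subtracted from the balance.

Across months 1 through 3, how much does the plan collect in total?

$438.22

Month 1: $417.73 +$10.44 interest = $428.17; pay $154.91 → $273.26
Month 2: $273.26 +$6.83 interest = $280.09; pay $151.30 → $128.79
Month 3: $128.79 +$3.22 interest = $132.01; pay $132.01 → $0.00
Total paid: $438.22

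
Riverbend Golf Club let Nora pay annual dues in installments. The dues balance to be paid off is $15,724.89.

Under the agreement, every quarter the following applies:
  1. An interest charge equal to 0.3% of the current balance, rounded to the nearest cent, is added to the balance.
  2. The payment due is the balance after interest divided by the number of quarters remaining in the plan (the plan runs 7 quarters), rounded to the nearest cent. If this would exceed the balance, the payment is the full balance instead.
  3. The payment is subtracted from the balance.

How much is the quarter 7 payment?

$2,294.01

Quarter 1: opening $15,724.89; interest $47.17 → $15,772.06; payment $2,253.15; balance $13,518.91
Quarter 2: opening $13,518.91; interest $40.56 → $13,559.47; payment $2,259.91; balance $11,299.56
Quarter 3: opening $11,299.56; interest $33.90 → $11,333.46; payment $2,266.69; balance $9,066.77
Quarter 4: opening $9,066.77; interest $27.20 → $9,093.97; payment $2,273.49; balance $6,820.48
Quarter 5: opening $6,820.48; interest $20.46 → $6,840.94; payment $2,280.31; balance $4,560.63
Quarter 6: opening $4,560.63; interest $13.68 → $4,574.31; payment $2,287.16; balance $2,287.15
Quarter 7: opening $2,287.15; interest $6.86 → $2,294.01; payment $2,294.01; balance $0.00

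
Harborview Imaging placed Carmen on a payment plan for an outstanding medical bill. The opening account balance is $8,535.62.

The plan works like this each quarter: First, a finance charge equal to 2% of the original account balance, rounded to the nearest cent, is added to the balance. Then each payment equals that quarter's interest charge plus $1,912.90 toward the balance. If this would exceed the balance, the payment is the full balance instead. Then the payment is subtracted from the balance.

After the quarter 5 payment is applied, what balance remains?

Quarter 1: opening $8,535.62; interest $170.71 → $8,706.33; payment $2,083.61; balance $6,622.72
Quarter 2: opening $6,622.72; interest $170.71 → $6,793.43; payment $2,083.61; balance $4,709.82
Quarter 3: opening $4,709.82; interest $170.71 → $4,880.53; payment $2,083.61; balance $2,796.92
Quarter 4: opening $2,796.92; interest $170.71 → $2,967.63; payment $2,083.61; balance $884.02
Quarter 5: opening $884.02; interest $170.71 → $1,054.73; payment $1,054.73; balance $0.00

$0.00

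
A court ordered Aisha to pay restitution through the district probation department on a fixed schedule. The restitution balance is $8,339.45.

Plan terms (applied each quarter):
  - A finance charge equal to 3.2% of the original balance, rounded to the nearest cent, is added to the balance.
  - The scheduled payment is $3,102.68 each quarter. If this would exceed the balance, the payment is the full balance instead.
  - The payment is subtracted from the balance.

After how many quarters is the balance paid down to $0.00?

Quarter 1: opening $8,339.45; interest $266.86 → $8,606.31; payment $3,102.68; balance $5,503.63
Quarter 2: opening $5,503.63; interest $266.86 → $5,770.49; payment $3,102.68; balance $2,667.81
Quarter 3: opening $2,667.81; interest $266.86 → $2,934.67; payment $2,934.67; balance $0.00
Balance reaches $0.00 in quarter 3.

3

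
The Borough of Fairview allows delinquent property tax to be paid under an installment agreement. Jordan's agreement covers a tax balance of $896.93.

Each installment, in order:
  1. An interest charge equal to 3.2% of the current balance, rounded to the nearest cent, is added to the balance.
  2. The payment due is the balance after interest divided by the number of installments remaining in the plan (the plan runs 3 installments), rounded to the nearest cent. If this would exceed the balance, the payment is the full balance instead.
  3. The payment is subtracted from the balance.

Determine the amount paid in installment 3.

$328.61

Installment 1: $896.93 +$28.70 interest = $925.63; pay $308.54 → $617.09
Installment 2: $617.09 +$19.75 interest = $636.84; pay $318.42 → $318.42
Installment 3: $318.42 +$10.19 interest = $328.61; pay $328.61 → $0.00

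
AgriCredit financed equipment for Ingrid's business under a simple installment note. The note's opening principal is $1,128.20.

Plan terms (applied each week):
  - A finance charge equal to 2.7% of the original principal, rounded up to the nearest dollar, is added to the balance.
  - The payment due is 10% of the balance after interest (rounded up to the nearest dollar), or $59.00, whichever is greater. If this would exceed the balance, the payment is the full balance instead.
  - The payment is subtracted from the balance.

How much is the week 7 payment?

$76.00

# | Opening | Interest | Payment | End bal
1 | $1,128.20 | $31.00 | $116.00 | $1,043.20
2 | $1,043.20 | $31.00 | $108.00 | $966.20
3 | $966.20 | $31.00 | $100.00 | $897.20
4 | $897.20 | $31.00 | $93.00 | $835.20
5 | $835.20 | $31.00 | $87.00 | $779.20
6 | $779.20 | $31.00 | $82.00 | $728.20
7 | $728.20 | $31.00 | $76.00 | $683.20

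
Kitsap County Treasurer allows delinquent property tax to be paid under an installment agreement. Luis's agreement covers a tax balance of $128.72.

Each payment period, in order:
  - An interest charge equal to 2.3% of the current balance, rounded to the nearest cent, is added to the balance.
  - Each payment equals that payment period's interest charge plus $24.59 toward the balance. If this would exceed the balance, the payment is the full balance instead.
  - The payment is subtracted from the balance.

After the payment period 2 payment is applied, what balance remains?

$79.54

Payment period 1: $128.72 +$2.96 interest = $131.68; pay $27.55 → $104.13
Payment period 2: $104.13 +$2.39 interest = $106.52; pay $26.98 → $79.54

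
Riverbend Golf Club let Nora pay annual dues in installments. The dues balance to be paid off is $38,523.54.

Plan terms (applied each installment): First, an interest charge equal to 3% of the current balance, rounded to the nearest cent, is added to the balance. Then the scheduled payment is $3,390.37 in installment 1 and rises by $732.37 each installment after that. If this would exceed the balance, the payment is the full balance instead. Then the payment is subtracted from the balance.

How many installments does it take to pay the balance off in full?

# | Opening | Interest | Payment | End bal
1 | $38,523.54 | $1,155.71 | $3,390.37 | $36,288.88
2 | $36,288.88 | $1,088.67 | $4,122.74 | $33,254.81
3 | $33,254.81 | $997.64 | $4,855.11 | $29,397.34
4 | $29,397.34 | $881.92 | $5,587.48 | $24,691.78
5 | $24,691.78 | $740.75 | $6,319.85 | $19,112.68
6 | $19,112.68 | $573.38 | $7,052.22 | $12,633.84
7 | $12,633.84 | $379.02 | $7,784.59 | $5,228.27
8 | $5,228.27 | $156.85 | $5,385.12 | $0.00
Balance reaches $0.00 in installment 8.

8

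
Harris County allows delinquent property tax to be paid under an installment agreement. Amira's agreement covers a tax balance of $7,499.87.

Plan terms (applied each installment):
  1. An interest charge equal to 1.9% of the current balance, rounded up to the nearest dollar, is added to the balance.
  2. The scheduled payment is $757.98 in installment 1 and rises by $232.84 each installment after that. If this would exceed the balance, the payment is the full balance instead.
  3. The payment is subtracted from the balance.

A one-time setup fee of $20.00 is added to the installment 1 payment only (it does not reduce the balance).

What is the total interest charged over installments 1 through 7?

$589.00

# | Opening | Interest | Payment | Fee | End bal
1 | $7,499.87 | $143.00 | $757.98 | $20.00 | $6,884.89
2 | $6,884.89 | $131.00 | $990.82 | — | $6,025.07
3 | $6,025.07 | $115.00 | $1,223.66 | — | $4,916.41
4 | $4,916.41 | $94.00 | $1,456.50 | — | $3,553.91
5 | $3,553.91 | $68.00 | $1,689.34 | — | $1,932.57
6 | $1,932.57 | $37.00 | $1,922.18 | — | $47.39
7 | $47.39 | $1.00 | $48.39 | — | $0.00
Total interest: $143.00 + $131.00 + $115.00 + $94.00 + $68.00 + $37.00 + $1.00 = $589.00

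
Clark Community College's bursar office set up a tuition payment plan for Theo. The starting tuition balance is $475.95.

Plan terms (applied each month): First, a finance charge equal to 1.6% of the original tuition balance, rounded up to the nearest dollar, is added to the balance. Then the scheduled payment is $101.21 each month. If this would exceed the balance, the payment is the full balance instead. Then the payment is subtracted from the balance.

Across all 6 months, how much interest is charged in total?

$48.00

# | Opening | Interest | Payment | End bal
1 | $475.95 | $8.00 | $101.21 | $382.74
2 | $382.74 | $8.00 | $101.21 | $289.53
3 | $289.53 | $8.00 | $101.21 | $196.32
4 | $196.32 | $8.00 | $101.21 | $103.11
5 | $103.11 | $8.00 | $101.21 | $9.90
6 | $9.90 | $8.00 | $17.90 | $0.00
Total interest: $8.00 + $8.00 + $8.00 + $8.00 + $8.00 + $8.00 = $48.00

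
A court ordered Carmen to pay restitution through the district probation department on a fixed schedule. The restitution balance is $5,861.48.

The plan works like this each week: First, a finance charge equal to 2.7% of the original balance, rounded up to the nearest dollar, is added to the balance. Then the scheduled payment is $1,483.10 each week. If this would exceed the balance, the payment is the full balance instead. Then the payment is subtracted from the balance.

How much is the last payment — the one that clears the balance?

Week 1: opening $5,861.48; interest $159.00 → $6,020.48; payment $1,483.10; balance $4,537.38
Week 2: opening $4,537.38; interest $159.00 → $4,696.38; payment $1,483.10; balance $3,213.28
Week 3: opening $3,213.28; interest $159.00 → $3,372.28; payment $1,483.10; balance $1,889.18
Week 4: opening $1,889.18; interest $159.00 → $2,048.18; payment $1,483.10; balance $565.08
Week 5: opening $565.08; interest $159.00 → $724.08; payment $724.08; balance $0.00

$724.08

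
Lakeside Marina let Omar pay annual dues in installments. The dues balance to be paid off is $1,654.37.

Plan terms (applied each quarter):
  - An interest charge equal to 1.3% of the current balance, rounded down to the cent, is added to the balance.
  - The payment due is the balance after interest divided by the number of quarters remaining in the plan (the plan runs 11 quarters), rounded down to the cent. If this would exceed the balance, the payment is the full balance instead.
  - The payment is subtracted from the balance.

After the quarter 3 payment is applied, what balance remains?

# | Opening | Interest | Payment | End bal
1 | $1,654.37 | $21.50 | $152.35 | $1,523.52
2 | $1,523.52 | $19.80 | $154.33 | $1,388.99
3 | $1,388.99 | $18.05 | $156.33 | $1,250.71

$1,250.71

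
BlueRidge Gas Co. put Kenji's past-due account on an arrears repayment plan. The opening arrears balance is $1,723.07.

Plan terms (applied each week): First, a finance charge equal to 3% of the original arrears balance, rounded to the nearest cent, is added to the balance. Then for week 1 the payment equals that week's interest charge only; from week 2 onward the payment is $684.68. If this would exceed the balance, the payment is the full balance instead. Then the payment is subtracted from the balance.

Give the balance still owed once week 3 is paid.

$457.09

Week 1: opening $1,723.07; interest $51.69 → $1,774.76; payment $51.69; balance $1,723.07
Week 2: opening $1,723.07; interest $51.69 → $1,774.76; payment $684.68; balance $1,090.08
Week 3: opening $1,090.08; interest $51.69 → $1,141.77; payment $684.68; balance $457.09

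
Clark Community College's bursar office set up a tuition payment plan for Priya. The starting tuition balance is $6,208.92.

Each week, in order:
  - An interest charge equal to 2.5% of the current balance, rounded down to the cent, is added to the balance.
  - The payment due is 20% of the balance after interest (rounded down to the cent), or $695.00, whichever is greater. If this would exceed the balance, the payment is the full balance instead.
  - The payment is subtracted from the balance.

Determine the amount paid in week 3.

Week 1: $6,208.92 +$155.22 interest = $6,364.14; pay $1,272.82 → $5,091.32
Week 2: $5,091.32 +$127.28 interest = $5,218.60; pay $1,043.72 → $4,174.88
Week 3: $4,174.88 +$104.37 interest = $4,279.25; pay $855.85 → $3,423.40

$855.85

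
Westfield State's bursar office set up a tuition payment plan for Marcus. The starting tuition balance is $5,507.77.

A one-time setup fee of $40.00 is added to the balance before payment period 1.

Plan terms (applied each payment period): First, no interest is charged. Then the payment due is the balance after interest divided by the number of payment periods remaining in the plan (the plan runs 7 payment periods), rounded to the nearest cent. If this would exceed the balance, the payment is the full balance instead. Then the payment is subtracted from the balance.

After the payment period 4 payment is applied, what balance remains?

$2,377.61

Payment period 1: $5,547.77 − $792.54 → $4,755.23
Payment period 2: $4,755.23 − $792.54 → $3,962.69
Payment period 3: $3,962.69 − $792.54 → $3,170.15
Payment period 4: $3,170.15 − $792.54 → $2,377.61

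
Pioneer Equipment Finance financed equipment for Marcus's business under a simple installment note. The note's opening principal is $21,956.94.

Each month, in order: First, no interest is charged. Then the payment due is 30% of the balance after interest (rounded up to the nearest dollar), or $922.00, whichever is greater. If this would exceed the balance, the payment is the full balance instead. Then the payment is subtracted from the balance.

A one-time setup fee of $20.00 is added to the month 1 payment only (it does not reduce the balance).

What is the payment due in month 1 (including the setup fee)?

Month 1: opening $21,956.94; payment $6,588.00 (+ $20.00 fee); balance $15,368.94

$6,608.00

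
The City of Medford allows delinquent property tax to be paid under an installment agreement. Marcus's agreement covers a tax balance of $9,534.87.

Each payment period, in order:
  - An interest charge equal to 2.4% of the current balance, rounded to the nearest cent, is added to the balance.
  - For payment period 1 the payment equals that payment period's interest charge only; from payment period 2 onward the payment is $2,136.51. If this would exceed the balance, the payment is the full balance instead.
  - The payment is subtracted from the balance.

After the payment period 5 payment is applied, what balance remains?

Payment period 1: opening $9,534.87; interest $228.84 → $9,763.71; payment $228.84; balance $9,534.87
Payment period 2: opening $9,534.87; interest $228.84 → $9,763.71; payment $2,136.51; balance $7,627.20
Payment period 3: opening $7,627.20; interest $183.05 → $7,810.25; payment $2,136.51; balance $5,673.74
Payment period 4: opening $5,673.74; interest $136.17 → $5,809.91; payment $2,136.51; balance $3,673.40
Payment period 5: opening $3,673.40; interest $88.16 → $3,761.56; payment $2,136.51; balance $1,625.05

$1,625.05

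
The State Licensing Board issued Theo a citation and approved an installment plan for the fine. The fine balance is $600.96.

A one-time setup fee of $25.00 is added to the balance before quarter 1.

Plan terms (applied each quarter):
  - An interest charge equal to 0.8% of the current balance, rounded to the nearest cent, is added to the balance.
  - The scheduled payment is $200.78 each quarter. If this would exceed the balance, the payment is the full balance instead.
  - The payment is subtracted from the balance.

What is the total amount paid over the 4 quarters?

Quarter 1: $625.96 +$5.01 interest = $630.97; pay $200.78 → $430.19
Quarter 2: $430.19 +$3.44 interest = $433.63; pay $200.78 → $232.85
Quarter 3: $232.85 +$1.86 interest = $234.71; pay $200.78 → $33.93
Quarter 4: $33.93 +$0.27 interest = $34.20; pay $34.20 → $0.00
Total paid: $636.54

$636.54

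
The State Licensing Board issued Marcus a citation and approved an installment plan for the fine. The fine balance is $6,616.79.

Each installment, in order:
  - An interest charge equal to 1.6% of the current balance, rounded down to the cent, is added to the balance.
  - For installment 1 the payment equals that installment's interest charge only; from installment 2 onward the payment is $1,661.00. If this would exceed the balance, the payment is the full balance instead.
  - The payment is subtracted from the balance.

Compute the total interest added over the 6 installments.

$382.34

Installment 1: $6,616.79 +$105.86 interest = $6,722.65; pay $105.86 → $6,616.79
Installment 2: $6,616.79 +$105.86 interest = $6,722.65; pay $1,661.00 → $5,061.65
Installment 3: $5,061.65 +$80.98 interest = $5,142.63; pay $1,661.00 → $3,481.63
Installment 4: $3,481.63 +$55.70 interest = $3,537.33; pay $1,661.00 → $1,876.33
Installment 5: $1,876.33 +$30.02 interest = $1,906.35; pay $1,661.00 → $245.35
Installment 6: $245.35 +$3.92 interest = $249.27; pay $249.27 → $0.00
Total interest: $105.86 + $105.86 + $80.98 + $55.70 + $30.02 + $3.92 = $382.34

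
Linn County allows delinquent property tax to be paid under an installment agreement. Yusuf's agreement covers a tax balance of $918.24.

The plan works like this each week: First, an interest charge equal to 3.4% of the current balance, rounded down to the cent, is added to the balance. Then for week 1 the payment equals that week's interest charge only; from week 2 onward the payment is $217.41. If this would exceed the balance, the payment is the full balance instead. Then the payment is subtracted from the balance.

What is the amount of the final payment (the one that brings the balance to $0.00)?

$139.18

Week 1: $918.24 +$31.22 interest = $949.46; pay $31.22 → $918.24
Week 2: $918.24 +$31.22 interest = $949.46; pay $217.41 → $732.05
Week 3: $732.05 +$24.88 interest = $756.93; pay $217.41 → $539.52
Week 4: $539.52 +$18.34 interest = $557.86; pay $217.41 → $340.45
Week 5: $340.45 +$11.57 interest = $352.02; pay $217.41 → $134.61
Week 6: $134.61 +$4.57 interest = $139.18; pay $139.18 → $0.00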